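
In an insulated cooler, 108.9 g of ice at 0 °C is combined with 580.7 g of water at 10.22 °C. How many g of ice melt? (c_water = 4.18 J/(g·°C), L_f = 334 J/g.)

m_melted ≈ 74.3 g

Cooling the water to 0 °C releases 580.7·4.18·10.22 = 24807 J.
Fully melting the ice requires m_ice L_f = 108.9·334 = 36373 J.
24807 J < 36373 J, so only part of the ice melts and the system sits at 0 °C.
m_melted·334 = 24807  ⇒  m_melted ≈ 74.27 g.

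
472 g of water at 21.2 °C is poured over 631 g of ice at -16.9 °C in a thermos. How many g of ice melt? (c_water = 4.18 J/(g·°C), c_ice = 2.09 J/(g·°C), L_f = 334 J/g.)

Water can give up m c ΔT = 472·4.18·21.2 = 41827 J before reaching 0 °C.
Of that, 631·2.09·16.9 = 22288 J goes to bring the ice to 0 °C, leaving 19539 J.
Fully melting the ice requires m_ice L_f = 631·334 = 210754 J.
Since 19539 < 210754 J, not all the ice melts; equilibrium is at 0 °C.
m_melt = 19539 / L_f = 58.5 g.

m_melted ≈ 58.5 g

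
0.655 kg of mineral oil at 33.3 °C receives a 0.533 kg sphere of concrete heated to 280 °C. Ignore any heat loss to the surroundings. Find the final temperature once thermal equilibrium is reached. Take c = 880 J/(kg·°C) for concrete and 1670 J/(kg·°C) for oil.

With ΣQ=0 the equilibrium temperature is the m·c-weighted mean:
T_f = (469.04·280 + 1093.9·33.3) / (469.04 + 1093.9)
    = 167756 / 1562.9 ≈ 107.34 °C

T_f ≈ 107.3 °C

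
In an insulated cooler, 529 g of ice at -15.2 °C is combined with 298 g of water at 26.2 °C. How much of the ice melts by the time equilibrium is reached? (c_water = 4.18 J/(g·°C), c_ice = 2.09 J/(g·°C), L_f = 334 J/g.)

m_melted ≈ 47.4 g

Water can give up m c ΔT = 298×4.18×26.2 = 32636 J before reaching 0 °C.
Of that, 529×2.09×15.2 = 16805 J goes to bring the ice to 0 °C, leaving 15830 J.
Fully melting the ice requires m_ice L_f = 529×334 = 176686 J.
15830 J < 176686 J, so only part of the ice melts and the system sits at 0 °C.
Mass melted = 15830/334 ≈ 47.4 g.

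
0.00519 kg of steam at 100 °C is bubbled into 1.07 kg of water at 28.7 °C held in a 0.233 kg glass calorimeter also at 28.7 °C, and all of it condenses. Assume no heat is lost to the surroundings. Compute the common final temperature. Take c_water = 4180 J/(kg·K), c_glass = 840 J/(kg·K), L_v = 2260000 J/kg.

T_f ≈ 31.5 °C

Heat gained plus heat lost sum to zero:
latent heat released on condensation: 0.00519·2260000 = 11729
  condensed water 100 °C→T: 21.69(T − 100)
  water warms: 1.07·4180·(T − 28.7) = 4472.6(T − 28.7)
  glass cup: 0.233·840·(T − 28.7) = 195.72(T − 28.7)
4690 T = 11729 + 2169.4 + 133981 = 147880
T ≈ 31.53 °C (< 100 °C, so full condensation is consistent).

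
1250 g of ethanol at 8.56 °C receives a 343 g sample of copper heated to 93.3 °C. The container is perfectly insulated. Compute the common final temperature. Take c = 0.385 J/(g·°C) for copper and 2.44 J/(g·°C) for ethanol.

Setting the total heat transfer to zero:
343×0.385×(T − 93.3) + 1250×2.44×(T − 8.56) = 0
(132.06 + 3050) T = 132.06×93.3 + 3050×8.56
T ≈ 12.08 °C

T_f ≈ 12.1 °C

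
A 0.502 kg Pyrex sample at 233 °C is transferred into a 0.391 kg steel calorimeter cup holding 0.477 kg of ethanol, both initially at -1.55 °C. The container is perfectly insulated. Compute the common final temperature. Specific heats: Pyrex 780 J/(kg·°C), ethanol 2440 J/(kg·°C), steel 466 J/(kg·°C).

With ΣQ=0 the equilibrium temperature is the m·c-weighted mean:
T_f = (391.56·233 + 1163.9·(-1.55) + 182.21·(-1.55)) / (391.56 + 1163.9 + 182.21)
    = 89147 / 1737.6 ≈ 51.30 °C

T_f ≈ 51.3 °C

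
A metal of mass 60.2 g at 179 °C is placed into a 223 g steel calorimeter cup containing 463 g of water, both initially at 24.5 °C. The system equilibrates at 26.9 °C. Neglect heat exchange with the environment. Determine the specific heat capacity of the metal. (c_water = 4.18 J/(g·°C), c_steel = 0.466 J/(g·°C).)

Heat gained plus heat lost sum to zero:
60.2·c·(26.9 − 179) + 463·4.18·(26.9 − 24.5) + 223·0.466·(26.9 − 24.5) = 0
-9156.4 c = -4894.2
c = -4894.2/-9156.4 ≈ 0.5345 J/(g·°C)

c ≈ 0.535 J/(g·°C)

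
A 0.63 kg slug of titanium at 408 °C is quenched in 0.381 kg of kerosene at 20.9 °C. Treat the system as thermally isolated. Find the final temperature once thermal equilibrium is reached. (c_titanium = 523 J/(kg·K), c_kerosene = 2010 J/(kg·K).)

T_f ≈ 137.3 °C

Heat gained plus heat lost sum to zero:
0.63*523*(T − 408) + 0.381*2010*(T − 20.9) = 0
329.49(T − 408) + 765.81(T − 20.9) = 0
1095.3 T = 150437
T = 150437 / 1095.3 = 137 °C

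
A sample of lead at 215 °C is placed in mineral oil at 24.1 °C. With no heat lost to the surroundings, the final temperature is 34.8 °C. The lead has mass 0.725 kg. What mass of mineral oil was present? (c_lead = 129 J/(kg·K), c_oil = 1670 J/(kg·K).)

|Q_lead| = |Q_oil|:
0.725×129×(215 − 34.8) = m×1670×(34.8 − 24.1)
17869 m = 16853  ⇒  m ≈ 0.9432 kg

m ≈ 0.943 kg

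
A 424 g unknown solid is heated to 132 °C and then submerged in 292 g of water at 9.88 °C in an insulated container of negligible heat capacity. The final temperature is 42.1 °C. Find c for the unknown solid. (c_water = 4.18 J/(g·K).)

c ≈ 1.03 J/(g·K)

Heat lost by the unknown solid = heat gained by the water:
424×c×(132 − 42.1) = 292×4.18×(42.1 − 9.88)
38118 c = 39326  ⇒  c ≈ 1.032 J/(g·K)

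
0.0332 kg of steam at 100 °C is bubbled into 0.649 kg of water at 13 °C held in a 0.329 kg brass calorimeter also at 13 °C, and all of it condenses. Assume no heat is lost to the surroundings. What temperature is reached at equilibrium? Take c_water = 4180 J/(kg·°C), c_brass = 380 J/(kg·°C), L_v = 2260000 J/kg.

Net heat exchanged in the isolated system is zero:
condense steam: −0.0332×2260000 = −75032; condensate cools 100→T: 0.0332×4180×(T − 100) = 138.78(T − 100); original water: 2712.8(T − 13); cup: 125.02(T − 13)
2976.6 T = 75032 + 13878 + 36892 = 125802
T ≈ 42.26 °C, under the boiling point, so the assumption holds.

T_f ≈ 42.3 °C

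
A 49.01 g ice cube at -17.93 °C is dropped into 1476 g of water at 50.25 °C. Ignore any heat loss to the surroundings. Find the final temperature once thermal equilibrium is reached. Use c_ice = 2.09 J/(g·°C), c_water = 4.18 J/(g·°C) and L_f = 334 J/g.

T_f ≈ 45.8 °C

Energy balance with sensible and latent terms:
warm ice to 0 °C: 49.01×2.09×(0 − (-17.93)) = 1836.6; fusion: m_ice L_f = 49.01×334 = 16369; warm the meltwater: 204.86 T; water cools: 1476×4.18×(T − 50.25) = 6169.7(T − 50.25)
6374.5 T = 310026 − 18206 = 291820
T ≈ 45.78 °C (positive, so assuming full melt was valid).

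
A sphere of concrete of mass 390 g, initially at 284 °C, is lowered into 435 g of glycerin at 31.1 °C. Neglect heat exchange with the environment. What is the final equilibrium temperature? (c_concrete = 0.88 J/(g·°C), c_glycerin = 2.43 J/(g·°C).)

T_f ≈ 93.1 °C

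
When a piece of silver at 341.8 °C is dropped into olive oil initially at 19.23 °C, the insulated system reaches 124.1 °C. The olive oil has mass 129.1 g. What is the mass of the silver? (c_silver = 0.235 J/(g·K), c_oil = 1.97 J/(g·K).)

|Q_silver| = |Q_oil|:
m×0.235×(341.8 − 124.1) = 129.1×1.97×(124.1 − 19.23)
51.16 m = 26671  ⇒  m ≈ 521.3 g

m ≈ 521 g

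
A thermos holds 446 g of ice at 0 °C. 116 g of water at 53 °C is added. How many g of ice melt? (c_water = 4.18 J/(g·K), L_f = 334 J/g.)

Cooling the water to 0 °C releases 116·4.18·53 = 25699 J.
Fully melting the ice requires m_ice L_f = 446·334 = 148964 J.
Since 25699 < 148964 J, not all the ice melts; equilibrium is at 0 °C.
m_melted·334 = 25699  ⇒  m_melted ≈ 76.94 g.

m_melted ≈ 76.9 g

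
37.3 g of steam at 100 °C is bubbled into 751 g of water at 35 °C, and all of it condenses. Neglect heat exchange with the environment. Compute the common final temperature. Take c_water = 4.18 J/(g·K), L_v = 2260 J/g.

T_f ≈ 63.7 °C

Sum of m c ΔT and latent-heat terms is zero:
latent heat released on condensation: 37.3×2260 = 84298
  condensed water 100 °C→T: 155.91(T − 100)
  water warms: 751×4.18×(T − 35) = 3139.2(T − 35)
3295.1 T = 84298 + 15591 + 109871 = 209761
T ≈ 63.66 °C, under the boiling point, so the assumption holds.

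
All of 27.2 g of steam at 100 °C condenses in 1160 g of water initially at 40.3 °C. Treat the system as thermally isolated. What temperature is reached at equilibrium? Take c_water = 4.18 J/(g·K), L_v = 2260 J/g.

T_f ≈ 54.1 °C

Net heat exchanged in the isolated system is zero:
steam→water at 100 °C releases m L_v = 27.2×2260 = 61472; condensate cools 100→T: 27.2×4.18×(T − 100) = 113.7(T − 100); original water: 4848.8(T − 40.3)
4962.5 T = 61472 + 11370 + 195407 = 268248
T ≈ 54.06 °C (< 100 °C, so full condensation is consistent).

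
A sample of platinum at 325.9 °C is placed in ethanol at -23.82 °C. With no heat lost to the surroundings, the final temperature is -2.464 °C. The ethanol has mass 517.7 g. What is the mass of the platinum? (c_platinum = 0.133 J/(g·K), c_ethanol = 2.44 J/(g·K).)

Let T be the final temperature. ΣQ_i = 0:
m×0.133×(-2.464 − 325.9) + 517.7×2.44×(-2.464 − (-23.82)) = 0
-43.67 m = -26977
m = -26977/-43.67 ≈ 617.7 g

m ≈ 618 g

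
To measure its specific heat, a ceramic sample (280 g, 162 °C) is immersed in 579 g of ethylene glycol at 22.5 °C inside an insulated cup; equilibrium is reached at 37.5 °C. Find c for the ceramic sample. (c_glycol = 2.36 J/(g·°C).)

Net heat exchanged in the isolated system is zero:
280·c·(37.5 − 162) + 579·2.36·(37.5 − 22.5) = 0
-34860 c = -20497
c = -20497/-34860 ≈ 0.588 J/(g·°C)

c ≈ 0.588 J/(g·°C)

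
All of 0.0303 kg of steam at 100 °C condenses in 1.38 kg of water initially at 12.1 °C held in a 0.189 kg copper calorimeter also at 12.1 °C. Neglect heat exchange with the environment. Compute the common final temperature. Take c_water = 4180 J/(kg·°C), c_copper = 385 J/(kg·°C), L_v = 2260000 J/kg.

Let T be the final temperature. ΣQ_i = 0:
latent heat released on condensation: 0.0303×2260000 = 68478; condensed water 100 °C→T: 126.65(T − 100); water warms: 1.38×4180×(T − 12.1) = 5768.4(T − 12.1); cup: 72.77(T − 12.1)
5967.8 T = 68478 + 12665 + 70678 = 151821
T ≈ 25.44 °C — below 100 °C, confirming all the steam condensed.

T_f ≈ 25.4 °C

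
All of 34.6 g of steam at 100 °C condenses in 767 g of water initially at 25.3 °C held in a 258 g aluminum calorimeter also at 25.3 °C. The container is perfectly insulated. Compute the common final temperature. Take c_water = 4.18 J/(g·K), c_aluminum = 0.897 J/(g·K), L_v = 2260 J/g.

T_f ≈ 50.1 °C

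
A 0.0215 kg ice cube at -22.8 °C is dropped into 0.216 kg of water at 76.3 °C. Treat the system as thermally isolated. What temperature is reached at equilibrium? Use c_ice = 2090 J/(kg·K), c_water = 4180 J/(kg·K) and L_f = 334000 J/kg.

Conservation of energy gives ΣQ = 0:
ice -22.8→0 °C: 0.0215·2090·22.8 = 1024.5
  latent heat to melt: 0.0215·334000 = 7181
  warm the meltwater: 89.87 T
  water: 902.88(T − 76.3)
992.75 T = 68890 − 8205.5 = 60684
T ≈ 61.13 °C. Since T > 0 °C, the all-ice-melts assumption holds.

T_f ≈ 61.1 °C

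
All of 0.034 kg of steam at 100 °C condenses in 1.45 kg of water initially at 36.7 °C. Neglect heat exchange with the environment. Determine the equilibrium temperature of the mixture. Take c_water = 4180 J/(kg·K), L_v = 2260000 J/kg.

T_f ≈ 50.5 °C

Heat gained plus heat lost sum to zero:
steam→water at 100 °C releases m L_v = 0.034·2260000 = 76840
  condensate cools 100→T: 0.034·4180·(T − 100) = 142.12(T − 100)
  original water: 6061(T − 36.7)
6203.1 T = 76840 + 14212 + 222439 = 313491
T ≈ 50.54 °C — below 100 °C, confirming all the steam condensed.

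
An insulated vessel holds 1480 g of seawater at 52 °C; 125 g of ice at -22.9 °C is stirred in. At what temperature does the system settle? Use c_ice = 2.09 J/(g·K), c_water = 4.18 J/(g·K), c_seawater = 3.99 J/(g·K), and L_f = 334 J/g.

Taking heat into each body as positive, Σ m c ΔT = 0:
warm ice to 0 °C: 125·2.09·(0 − (-22.9)) = 5982.6; fusion: m_ice L_f = 125·334 = 41750; meltwater 0→T: 125·4.18·T = 522.5 T; seawater: 5905.2(T − 52)
6427.7 T = 307070 − 47733 = 259338
T ≈ 40.35 °C — above 0 °C, consistent with complete melting.

T_f ≈ 40.3 °C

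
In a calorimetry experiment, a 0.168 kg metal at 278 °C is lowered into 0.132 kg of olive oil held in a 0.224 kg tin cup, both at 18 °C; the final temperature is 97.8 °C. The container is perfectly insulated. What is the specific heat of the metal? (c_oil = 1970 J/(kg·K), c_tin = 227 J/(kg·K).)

c ≈ 819 J/(kg·K)

Taking heat into each body as positive, Σ m c ΔT = 0:
0.168×c×(97.8 − 278) + 0.132×1970×(97.8 − 18) + 0.224×227×(97.8 − 18) = 0
-30.27 c = -24809
c = -24809/-30.27 ≈ 819.5 J/(kg·K)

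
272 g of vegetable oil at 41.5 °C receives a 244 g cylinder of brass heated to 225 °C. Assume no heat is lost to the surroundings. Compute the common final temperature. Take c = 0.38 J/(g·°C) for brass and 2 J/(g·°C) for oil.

T_f ≈ 68.2 °C

Heat gained plus heat lost sum to zero:
244*0.38*(T − 225) + 272*2*(T − 41.5) = 0
92.72(T − 225) + 544(T − 41.5) = 0
(92.72 + 544) T = 92.72*225 + 544*41.5
T ≈ 68.22 °C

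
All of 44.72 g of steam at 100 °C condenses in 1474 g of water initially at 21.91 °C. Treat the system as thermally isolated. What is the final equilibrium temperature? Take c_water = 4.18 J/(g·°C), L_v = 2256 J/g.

T_f ≈ 40.1 °C

Energy balance with sensible and latent terms:
latent heat released on condensation: 44.72×2256 = 100888
  condensate cools 100→T: 44.72×4.18×(T − 100) = 186.93(T − 100)
  original water: 6161.3(T − 21.91)
6348.2 T = 100888 + 18693 + 134995 = 254576
T ≈ 40.10 °C, under the boiling point, so the assumption holds.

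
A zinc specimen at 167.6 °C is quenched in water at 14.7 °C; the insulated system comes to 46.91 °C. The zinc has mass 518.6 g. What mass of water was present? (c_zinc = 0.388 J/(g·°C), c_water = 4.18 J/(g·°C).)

m ≈ 180 g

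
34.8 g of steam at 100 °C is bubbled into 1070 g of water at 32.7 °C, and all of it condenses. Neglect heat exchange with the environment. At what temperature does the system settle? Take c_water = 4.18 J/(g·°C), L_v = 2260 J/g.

T_f ≈ 51.9 °C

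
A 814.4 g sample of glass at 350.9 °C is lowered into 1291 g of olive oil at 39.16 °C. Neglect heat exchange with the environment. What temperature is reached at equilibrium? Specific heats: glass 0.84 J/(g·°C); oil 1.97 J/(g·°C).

Let T be the final temperature. ΣQ_i = 0:
814.4×0.84×(T − 350.9) + 1291×1.97×(T − 39.16) = 0
(684.1 + 2543.3) T = 684.1×350.9 + 2543.3×39.16
T = 339644/3227.4 ≈ 105.24 °C

T_f ≈ 105.2 °C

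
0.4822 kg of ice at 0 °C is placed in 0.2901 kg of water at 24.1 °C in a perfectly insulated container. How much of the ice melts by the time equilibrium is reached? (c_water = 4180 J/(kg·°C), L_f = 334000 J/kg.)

Water can give up m c ΔT = 0.2901×4180×24.1 = 29224 J before reaching 0 °C.
Melting all 0.4822 kg of ice would need 0.4822×334000 = 161055 J.
That's not enough to melt it all — equilibrium is at 0 °C with ice remaining.
m_melted×334000 = 29224  ⇒  m_melted ≈ 0.0875 kg.

m_melted ≈ 0.0875 kg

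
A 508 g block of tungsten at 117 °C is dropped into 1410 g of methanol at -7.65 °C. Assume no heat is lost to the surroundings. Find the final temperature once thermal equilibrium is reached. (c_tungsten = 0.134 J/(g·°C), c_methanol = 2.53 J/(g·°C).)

T_f ≈ -5.3 °C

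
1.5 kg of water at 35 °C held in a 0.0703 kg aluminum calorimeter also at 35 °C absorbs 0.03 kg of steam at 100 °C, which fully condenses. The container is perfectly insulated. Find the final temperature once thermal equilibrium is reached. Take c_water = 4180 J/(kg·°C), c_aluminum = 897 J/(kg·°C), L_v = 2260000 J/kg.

Conservation of energy gives ΣQ = 0:
condense steam: −0.03·2260000 = −67800
  condensed water 100 °C→T: 125.4(T − 100)
  original water: 6270(T − 35)
  cup: 63.06(T − 35)
6458.5 T = 67800 + 12540 + 221657 = 301997
T ≈ 46.76 °C (< 100 °C, so full condensation is consistent).

T_f ≈ 46.8 °C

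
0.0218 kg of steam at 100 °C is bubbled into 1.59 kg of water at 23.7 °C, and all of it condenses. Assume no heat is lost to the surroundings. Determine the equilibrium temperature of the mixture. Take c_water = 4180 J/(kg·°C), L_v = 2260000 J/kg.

T_f ≈ 32.0 °C

Net heat exchanged in the isolated system is zero:
latent heat released on condensation: 0.0218×2260000 = 49268
  condensate cools 100→T: 0.0218×4180×(T − 100) = 91.12(T − 100)
  original water: 6646.2(T − 23.7)
6737.3 T = 49268 + 9112.4 + 157515 = 215895
T ≈ 32.04 °C — below 100 °C, confirming all the steam condensed.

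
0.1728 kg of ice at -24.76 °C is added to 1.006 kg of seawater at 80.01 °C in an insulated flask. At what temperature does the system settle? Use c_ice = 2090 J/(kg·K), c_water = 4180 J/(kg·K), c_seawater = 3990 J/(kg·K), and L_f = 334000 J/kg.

Energy balance with sensible and latent terms:
ice -24.76→0 °C: 0.1728×2090×24.76 = 8942.1; fusion: m_ice L_f = 0.1728×334000 = 57715; meltwater 0→T: 0.1728×4180×T = 722.3 T; seawater: 4013.9(T − 80.01)
4736.2 T = 321155 − 66657 = 254498
T ≈ 53.73 °C — above 0 °C, consistent with complete melting.

T_f ≈ 53.7 °C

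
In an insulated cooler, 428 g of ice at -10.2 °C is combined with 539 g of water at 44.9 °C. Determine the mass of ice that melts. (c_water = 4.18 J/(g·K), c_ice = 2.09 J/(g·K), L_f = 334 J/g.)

m_melted ≈ 276 g

Heat available from the water dropping to 0 °C: 539×4.18×44.9 = 101161 J.
Warming the ice to 0 °C takes 428×2.09×10.2 = 9124.1 J, leaving 92036 J for melting.
Fully melting the ice requires m_ice L_f = 428×334 = 142952 J.
92036 J < 142952 J, so only part of the ice melts and the system sits at 0 °C.
m_melted×334 = 92036  ⇒  m_melted ≈ 275.6 g.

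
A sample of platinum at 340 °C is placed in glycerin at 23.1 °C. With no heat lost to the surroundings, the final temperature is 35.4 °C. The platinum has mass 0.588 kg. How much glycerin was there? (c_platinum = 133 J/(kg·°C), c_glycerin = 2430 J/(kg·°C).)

m ≈ 0.797 kg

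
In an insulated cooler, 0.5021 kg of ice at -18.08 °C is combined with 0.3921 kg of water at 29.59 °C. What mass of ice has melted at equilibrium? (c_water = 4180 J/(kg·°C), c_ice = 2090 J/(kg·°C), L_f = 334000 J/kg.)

Water can give up m c ΔT = 0.3921×4180×29.59 = 48497 J before reaching 0 °C.
Warming the ice to 0 °C takes 0.5021×2090×18.08 = 18973 J, leaving 29524 J for melting.
Melting all 0.5021 kg of ice would need 0.5021×334000 = 167701 J.
Since 29524 < 167701 J, not all the ice melts; equilibrium is at 0 °C.
m_melt = 29524 / L_f = 0.0884 kg.

m_melted ≈ 0.0884 kg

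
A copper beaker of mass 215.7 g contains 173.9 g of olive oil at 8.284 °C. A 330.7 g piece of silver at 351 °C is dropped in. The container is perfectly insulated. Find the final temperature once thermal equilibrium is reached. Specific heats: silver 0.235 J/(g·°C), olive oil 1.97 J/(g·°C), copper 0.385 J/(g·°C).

Heat gained plus heat lost sum to zero:
330.7×0.235×(T − 351) + 173.9×1.97×(T − 8.284) + 215.7×0.385×(T − 8.284) = 0
(77.71 + 342.58 + 83.04) T = 77.71×351 + 342.58×8.284 + 83.04×8.284
T = 30804/503.34 ≈ 61.20 °C

T_f ≈ 61.2 °C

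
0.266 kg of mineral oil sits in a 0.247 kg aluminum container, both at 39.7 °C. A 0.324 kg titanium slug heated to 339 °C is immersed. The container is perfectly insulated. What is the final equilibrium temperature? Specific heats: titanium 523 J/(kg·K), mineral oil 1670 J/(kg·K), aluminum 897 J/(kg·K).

T_f ≈ 100.4 °C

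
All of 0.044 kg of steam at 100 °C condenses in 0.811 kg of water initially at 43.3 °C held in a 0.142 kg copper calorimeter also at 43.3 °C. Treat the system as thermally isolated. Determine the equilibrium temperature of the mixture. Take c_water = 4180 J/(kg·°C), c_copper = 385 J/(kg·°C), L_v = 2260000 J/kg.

T_f ≈ 73.6 °C

Conservation of energy gives ΣQ = 0:
condense steam: −0.044×2260000 = −99440
  condensed water 100 °C→T: 183.92(T − 100)
  original water: 3390(T − 43.3)
  cup: 54.67(T − 43.3)
3628.6 T = 99440 + 18392 + 149153 = 266985
T ≈ 73.58 °C, under the boiling point, so the assumption holds.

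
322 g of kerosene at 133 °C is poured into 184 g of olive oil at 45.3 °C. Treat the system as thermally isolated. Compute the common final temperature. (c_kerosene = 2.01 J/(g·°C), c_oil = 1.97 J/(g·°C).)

T_f is the heat-capacity-weighted average of the initial temperatures:
T_f = (647.22·133 + 362.48·45.3) / (647.22 + 362.48)
    = 102501 / 1009.7 ≈ 101.52 °C

T_f ≈ 101.5 °C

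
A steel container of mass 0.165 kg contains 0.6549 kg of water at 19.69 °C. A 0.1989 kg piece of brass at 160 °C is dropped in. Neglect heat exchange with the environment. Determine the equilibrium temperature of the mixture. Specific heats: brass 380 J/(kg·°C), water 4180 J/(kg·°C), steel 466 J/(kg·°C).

With ΣQ=0 the equilibrium temperature is the m·c-weighted mean:
T_f = (75.58×160 + 2737.5×19.69 + 76.89×19.69) / (75.58 + 2737.5 + 76.89)
    = 67508 / 2890 ≈ 23.36 °C

T_f ≈ 23.4 °C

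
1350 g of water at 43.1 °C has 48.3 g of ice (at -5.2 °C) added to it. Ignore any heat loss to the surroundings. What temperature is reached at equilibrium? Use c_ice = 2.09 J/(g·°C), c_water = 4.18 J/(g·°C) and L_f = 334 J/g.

T_f ≈ 38.8 °C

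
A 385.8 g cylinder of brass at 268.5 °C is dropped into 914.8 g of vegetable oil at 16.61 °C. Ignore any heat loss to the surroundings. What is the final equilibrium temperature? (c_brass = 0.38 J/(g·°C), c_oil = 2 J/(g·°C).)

T_f ≈ 35.3 °C

Taking heat into each body as positive, Σ m c ΔT = 0:
385.8·0.38·(T − 268.5) + 914.8·2·(T − 16.61) = 0
146.6(T − 268.5) + 1829.6(T − 16.61) = 0
(146.6 + 1829.6) T = 146.6·268.5 + 1829.6·16.61
T ≈ 35.30 °C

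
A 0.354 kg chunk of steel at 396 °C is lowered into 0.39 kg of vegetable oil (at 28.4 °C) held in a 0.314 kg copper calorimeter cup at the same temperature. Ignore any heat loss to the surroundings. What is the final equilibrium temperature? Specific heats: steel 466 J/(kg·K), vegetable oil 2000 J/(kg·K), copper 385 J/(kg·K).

T_f ≈ 85.3 °C

Heat gained plus heat lost sum to zero:
0.354×466×(T − 396) + 0.39×2000×(T − 28.4) + 0.314×385×(T − 28.4) = 0
164.96(T − 396) + 780(T − 28.4) + 120.89(T − 28.4) = 0
1065.9 T = 90911
T = 90911/1065.9 ≈ 85.29 °C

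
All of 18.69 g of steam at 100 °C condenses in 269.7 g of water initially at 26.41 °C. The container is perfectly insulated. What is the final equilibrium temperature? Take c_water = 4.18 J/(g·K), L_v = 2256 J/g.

T_f ≈ 66.2 °C

Setting the total heat transfer to zero:
latent heat released on condensation: 18.69·2256 = 42165
  condensed water 100 °C→T: 78.12(T − 100)
  original water: 1127.3(T − 26.41)
1205.5 T = 42165 + 7812.4 + 29773 = 79750
T ≈ 66.16 °C (< 100 °C, so full condensation is consistent).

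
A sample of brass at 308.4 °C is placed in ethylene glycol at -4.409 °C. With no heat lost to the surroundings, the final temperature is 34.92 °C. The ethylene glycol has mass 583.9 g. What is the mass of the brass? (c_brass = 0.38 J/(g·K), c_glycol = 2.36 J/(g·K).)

m ≈ 521 g

Energy conservation, ΣQ = 0:
m×0.38×(34.92 − 308.4) + 583.9×2.36×(34.92 − (-4.409)) = 0
-103.92 m = -54196
m = -54196/-103.92 ≈ 521.5 g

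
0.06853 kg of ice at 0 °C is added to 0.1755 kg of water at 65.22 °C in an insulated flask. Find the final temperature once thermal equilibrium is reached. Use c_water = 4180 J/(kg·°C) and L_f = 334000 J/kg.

T_f ≈ 24.5 °C

Conservation of energy gives ΣQ = 0:
fusion: m_ice L_f = 0.06853·334000 = 22889; meltwater 0→T: 0.06853·4180·T = 286.46 T; water: 733.59(T − 65.22)
1020 T = 47845 − 22889 = 24956
T ≈ 24.47 °C. Since T > 0 °C, the all-ice-melts assumption holds.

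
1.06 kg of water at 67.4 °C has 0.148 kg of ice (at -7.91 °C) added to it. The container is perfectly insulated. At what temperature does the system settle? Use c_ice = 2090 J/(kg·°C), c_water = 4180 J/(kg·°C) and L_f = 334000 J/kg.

T_f ≈ 48.9 °C

Heat gained plus heat lost sum to zero:
ice -7.91→0 °C: 0.148·2090·7.91 = 2446.7
  melt ice: 0.148·334000 = 49432
  meltwater 0→T: 0.148·4180·T = 618.64 T
  water: 4430.8(T − 67.4)
5049.4 T = 298636 − 51879 = 246757
T ≈ 48.87 °C — above 0 °C, consistent with complete melting.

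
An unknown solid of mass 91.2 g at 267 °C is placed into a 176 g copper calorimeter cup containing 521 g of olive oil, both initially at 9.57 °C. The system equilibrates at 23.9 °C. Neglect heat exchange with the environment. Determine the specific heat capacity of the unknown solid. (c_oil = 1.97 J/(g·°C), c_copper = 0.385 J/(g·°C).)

c ≈ 0.707 J/(g·°C)

Taking heat into each body as positive, Σ m c ΔT = 0:
91.2·c·(23.9 − 267) + 521·1.97·(23.9 − 9.57) + 176·0.385·(23.9 − 9.57) = 0
-22171 c = -15679
c = -15679/-22171 ≈ 0.7072 J/(g·°C)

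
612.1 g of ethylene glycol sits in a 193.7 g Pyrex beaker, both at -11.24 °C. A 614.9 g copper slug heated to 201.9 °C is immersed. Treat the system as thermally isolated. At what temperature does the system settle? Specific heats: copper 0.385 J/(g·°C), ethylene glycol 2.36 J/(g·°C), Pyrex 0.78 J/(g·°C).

T_f ≈ 16.3 °C

T_f = Σ m_i c_i T_i / Σ m_i c_i:
T_f = (236.74×201.9 + 1444.6×(-11.24) + 151.09×(-11.24)) / (236.74 + 1444.6 + 151.09)
    = 29862 / 1832.4 ≈ 16.30 °C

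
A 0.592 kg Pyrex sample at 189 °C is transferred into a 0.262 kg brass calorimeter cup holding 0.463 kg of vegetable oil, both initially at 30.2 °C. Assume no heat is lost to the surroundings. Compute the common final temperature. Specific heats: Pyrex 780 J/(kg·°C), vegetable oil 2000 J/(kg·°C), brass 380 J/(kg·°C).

T_f ≈ 79.5 °C

Net heat exchanged in the isolated system is zero:
0.592·780·(T − 189) + 0.463·2000·(T − 30.2) + 0.262·380·(T − 30.2) = 0
1487.3 T = 118245
T = 118245 / 1487.3 = 79.5 °C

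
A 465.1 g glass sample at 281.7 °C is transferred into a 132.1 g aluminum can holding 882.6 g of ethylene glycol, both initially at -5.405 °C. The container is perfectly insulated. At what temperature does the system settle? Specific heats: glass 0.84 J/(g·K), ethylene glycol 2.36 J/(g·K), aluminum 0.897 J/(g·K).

T_f ≈ 37.9 °C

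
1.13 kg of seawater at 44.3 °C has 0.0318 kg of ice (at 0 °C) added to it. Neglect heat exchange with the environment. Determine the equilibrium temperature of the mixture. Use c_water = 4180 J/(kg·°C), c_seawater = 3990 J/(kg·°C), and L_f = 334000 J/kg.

T_f ≈ 40.7 °C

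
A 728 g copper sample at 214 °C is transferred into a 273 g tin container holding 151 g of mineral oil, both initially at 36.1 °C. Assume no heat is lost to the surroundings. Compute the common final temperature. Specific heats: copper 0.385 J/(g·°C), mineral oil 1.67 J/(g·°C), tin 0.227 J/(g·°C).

T_f ≈ 120.0 °C

Let T be the final temperature. ΣQ_i = 0:
728*0.385*(T − 214) + 151*1.67*(T − 36.1) + 273*0.227*(T − 36.1) = 0
594.42 T = 71320
T ≈ 119.98 °C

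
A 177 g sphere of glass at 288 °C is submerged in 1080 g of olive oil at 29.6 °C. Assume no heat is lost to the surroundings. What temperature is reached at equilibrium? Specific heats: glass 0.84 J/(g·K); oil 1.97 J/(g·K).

T_f ≈ 46.5 °C

Heat lost by the glass equals heat gained by the oil:
177·0.84·(288 − T) = 1080·1.97·(T − 29.6)
148.68(288 − T) = 2127.6(T − 29.6)
2276.3 T = 105797  ⇒  T ≈ 46.48 °C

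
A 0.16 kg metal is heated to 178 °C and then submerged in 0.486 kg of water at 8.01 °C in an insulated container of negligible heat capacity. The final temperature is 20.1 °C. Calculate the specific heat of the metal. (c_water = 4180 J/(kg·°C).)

Net heat exchanged in the isolated system is zero:
0.16·c·(20.1 − 178) + 0.486·4180·(20.1 − 8.01) = 0
-25.26 c = -24561
c = -24561/-25.26 ≈ 972.2 J/(kg·°C)

c ≈ 972 J/(kg·°C)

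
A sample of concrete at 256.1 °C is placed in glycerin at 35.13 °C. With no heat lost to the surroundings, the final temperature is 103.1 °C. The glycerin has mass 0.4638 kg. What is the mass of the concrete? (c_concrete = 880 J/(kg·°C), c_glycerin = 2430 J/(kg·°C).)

m ≈ 0.569 kg

Heat gained plus heat lost sum to zero:
m·880·(103.1 − 256.1) + 0.4638·2430·(103.1 − 35.13) = 0
-134640 m = -76605
m = -76605/-134640 ≈ 0.569 kg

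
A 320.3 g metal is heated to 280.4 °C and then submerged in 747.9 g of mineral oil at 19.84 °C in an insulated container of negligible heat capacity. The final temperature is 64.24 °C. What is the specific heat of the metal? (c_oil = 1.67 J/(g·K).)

c ≈ 0.801 J/(g·K)

Let T be the final temperature. ΣQ_i = 0:
320.3·c·(64.24 − 280.4) + 747.9·1.67·(64.24 − 19.84) = 0
-69236 c = -55455
c = -55455/-69236 ≈ 0.801 J/(g·K)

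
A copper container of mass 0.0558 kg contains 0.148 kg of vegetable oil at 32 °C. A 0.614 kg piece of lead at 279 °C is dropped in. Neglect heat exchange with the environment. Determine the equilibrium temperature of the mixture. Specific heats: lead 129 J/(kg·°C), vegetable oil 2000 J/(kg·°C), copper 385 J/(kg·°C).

T_f ≈ 81.3 °C

Energy conservation, ΣQ = 0:
0.614·129·(T − 279) + 0.148·2000·(T − 32) + 0.0558·385·(T − 32) = 0
79.21(T − 279) + 296(T − 32) + 21.48(T − 32) = 0
(79.21 + 296 + 21.48) T = 79.21·279 + 296·32 + 21.48·32
T ≈ 81.32 °C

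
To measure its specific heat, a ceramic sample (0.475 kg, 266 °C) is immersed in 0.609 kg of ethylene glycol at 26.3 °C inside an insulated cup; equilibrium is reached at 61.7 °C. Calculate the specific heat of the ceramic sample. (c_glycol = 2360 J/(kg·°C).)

c ≈ 524 J/(kg·°C)

Heat gained plus heat lost sum to zero:
0.475·c·(61.7 − 266) + 0.609·2360·(61.7 − 26.3) = 0
-97.04 c = -50878
c = -50878/-97.04 ≈ 524.3 J/(kg·°C)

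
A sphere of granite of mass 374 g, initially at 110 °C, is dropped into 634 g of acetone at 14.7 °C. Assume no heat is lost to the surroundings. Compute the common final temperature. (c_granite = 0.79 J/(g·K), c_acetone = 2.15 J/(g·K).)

T_f ≈ 31.7 °C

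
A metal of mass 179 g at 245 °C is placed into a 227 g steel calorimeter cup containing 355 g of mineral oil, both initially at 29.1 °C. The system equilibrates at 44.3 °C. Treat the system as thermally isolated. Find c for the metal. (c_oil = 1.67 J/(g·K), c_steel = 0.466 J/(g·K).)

c ≈ 0.296 J/(g·K)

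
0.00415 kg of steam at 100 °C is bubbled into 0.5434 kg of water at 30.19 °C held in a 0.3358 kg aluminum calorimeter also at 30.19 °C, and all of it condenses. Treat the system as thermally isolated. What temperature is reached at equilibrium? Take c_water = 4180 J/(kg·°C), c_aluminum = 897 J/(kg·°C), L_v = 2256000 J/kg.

Net heat exchanged in the isolated system is zero:
steam→water at 100 °C releases m L_v = 0.00415·2256000 = 9362.4
  condensate cools 100→T: 0.00415·4180·(T − 100) = 17.35(T − 100)
  original water: 2271.4(T − 30.19)
  cup: 301.21(T − 30.19)
2590 T = 9362.4 + 1734.7 + 77668 = 88765
T ≈ 34.27 °C — below 100 °C, confirming all the steam condensed.

T_f ≈ 34.3 °C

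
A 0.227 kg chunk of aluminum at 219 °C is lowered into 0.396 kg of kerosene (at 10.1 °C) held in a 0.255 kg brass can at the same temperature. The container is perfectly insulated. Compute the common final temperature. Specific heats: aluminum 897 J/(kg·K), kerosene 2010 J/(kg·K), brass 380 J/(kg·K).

Taking heat into each body as positive, Σ m c ΔT = 0:
0.227*897*(T − 219) + 0.396*2010*(T − 10.1) + 0.255*380*(T − 10.1) = 0
203.62(T − 219) + 795.96(T − 10.1) + 96.9(T − 10.1) = 0
(203.62 + 795.96 + 96.9) T = 203.62*219 + 795.96*10.1 + 96.9*10.1
T ≈ 48.89 °C

T_f ≈ 48.9 °C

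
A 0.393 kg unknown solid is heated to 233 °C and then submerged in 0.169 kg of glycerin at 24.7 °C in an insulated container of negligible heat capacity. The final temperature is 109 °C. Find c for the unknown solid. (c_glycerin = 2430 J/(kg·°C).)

c ≈ 710 J/(kg·°C)

Setting the total heat transfer to zero:
0.393·c·(109 − 233) + 0.169·2430·(109 − 24.7) = 0
-48.73 c = -34619
c = -34619/-48.73 ≈ 710.4 J/(kg·°C)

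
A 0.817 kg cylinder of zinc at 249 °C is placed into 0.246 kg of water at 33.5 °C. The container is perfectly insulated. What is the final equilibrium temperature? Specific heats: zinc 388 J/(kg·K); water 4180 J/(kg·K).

T_f ≈ 84.3 °C

Energy conservation, ΣQ = 0:
0.817·388·(T − 249) + 0.246·4180·(T − 33.5) = 0
(317 + 1028.3) T = 317·249 + 1028.3·33.5
T = 113379/1345.3 ≈ 84.28 °C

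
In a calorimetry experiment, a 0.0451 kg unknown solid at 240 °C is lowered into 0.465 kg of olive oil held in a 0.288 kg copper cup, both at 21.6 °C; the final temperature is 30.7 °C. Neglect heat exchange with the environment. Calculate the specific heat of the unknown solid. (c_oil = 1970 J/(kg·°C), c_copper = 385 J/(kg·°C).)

Taking heat into each body as positive, Σ m c ΔT = 0:
0.0451·c·(30.7 − 240) + 0.465·1970·(30.7 − 21.6) + 0.288·385·(30.7 − 21.6) = 0
-9.439 c = -9345.1
c = -9345.1/-9.439 ≈ 990 J/(kg·°C)

c ≈ 990 J/(kg·°C)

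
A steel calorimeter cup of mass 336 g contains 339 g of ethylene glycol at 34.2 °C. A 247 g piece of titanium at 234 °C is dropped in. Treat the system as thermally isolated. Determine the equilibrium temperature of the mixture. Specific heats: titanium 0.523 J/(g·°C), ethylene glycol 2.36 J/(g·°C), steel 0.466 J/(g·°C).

T_f ≈ 58.0 °C

Setting the total heat transfer to zero:
247*0.523*(T − 234) + 339*2.36*(T − 34.2) + 336*0.466*(T − 34.2) = 0
129.18(T − 234) + 800.04(T − 34.2) + 156.58(T − 34.2) = 0
(129.18 + 800.04 + 156.58) T = 129.18*234 + 800.04*34.2 + 156.58*34.2
T ≈ 57.97 °C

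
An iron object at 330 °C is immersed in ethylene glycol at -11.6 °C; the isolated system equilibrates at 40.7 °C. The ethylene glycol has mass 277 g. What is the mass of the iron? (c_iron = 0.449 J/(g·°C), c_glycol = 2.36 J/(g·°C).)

|Q_iron| = |Q_glycol|:
m×0.449×(330 − 40.7) = 277×2.36×(40.7 − (-11.6))
129.9 m = 34190  ⇒  m ≈ 263.2 g

m ≈ 263 g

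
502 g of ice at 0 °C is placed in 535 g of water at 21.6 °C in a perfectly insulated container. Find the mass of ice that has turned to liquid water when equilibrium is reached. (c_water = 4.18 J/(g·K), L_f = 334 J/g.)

m_melted ≈ 145 g

Cooling the water to 0 °C releases 535·4.18·21.6 = 48304 J.
To melt every bit of ice: 502·334 = 167668 J.
Since 48304 < 167668 J, not all the ice melts; equilibrium is at 0 °C.
Mass melted = 48304/334 ≈ 144.6 g.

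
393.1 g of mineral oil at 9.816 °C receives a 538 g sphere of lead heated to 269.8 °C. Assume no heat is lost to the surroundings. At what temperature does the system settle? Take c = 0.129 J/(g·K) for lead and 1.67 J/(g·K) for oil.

Setting the total heat transfer to zero:
538*0.129*(T − 269.8) + 393.1*1.67*(T − 9.816) = 0
(69.4 + 656.48) T = 69.4*269.8 + 656.48*9.816
T ≈ 34.67 °C

T_f ≈ 34.7 °C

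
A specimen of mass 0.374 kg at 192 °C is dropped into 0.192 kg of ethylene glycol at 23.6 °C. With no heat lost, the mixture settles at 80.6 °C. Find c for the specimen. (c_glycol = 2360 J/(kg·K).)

c ≈ 620 J/(kg·K)

Net heat exchanged in the isolated system is zero:
0.374·c·(80.6 − 192) + 0.192·2360·(80.6 − 23.6) = 0
-41.66 c = -25828
c = -25828/-41.66 ≈ 619.9 J/(kg·K)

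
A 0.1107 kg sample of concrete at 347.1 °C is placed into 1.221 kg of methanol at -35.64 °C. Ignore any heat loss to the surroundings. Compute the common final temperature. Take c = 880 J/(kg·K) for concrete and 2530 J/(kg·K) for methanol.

T_f ≈ -23.9 °C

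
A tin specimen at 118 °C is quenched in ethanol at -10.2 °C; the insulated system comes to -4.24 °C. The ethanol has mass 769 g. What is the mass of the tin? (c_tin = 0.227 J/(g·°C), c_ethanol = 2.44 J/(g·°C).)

m ≈ 403 g

Heat lost by the tin = heat gained by the ethanol:
m×0.227×(118 − -4.24) = 769×2.44×(-4.24 − (-10.2))
27.75 m = 11183  ⇒  m ≈ 403 g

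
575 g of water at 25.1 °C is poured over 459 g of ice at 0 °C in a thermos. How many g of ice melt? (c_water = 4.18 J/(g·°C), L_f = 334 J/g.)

Heat available from the water dropping to 0 °C: 575·4.18·25.1 = 60328 J.
Fully melting the ice requires m_ice L_f = 459·334 = 153306 J.
That's not enough to melt it all — equilibrium is at 0 °C with ice remaining.
Mass melted = 60328/334 ≈ 180.6 g.

m_melted ≈ 181 g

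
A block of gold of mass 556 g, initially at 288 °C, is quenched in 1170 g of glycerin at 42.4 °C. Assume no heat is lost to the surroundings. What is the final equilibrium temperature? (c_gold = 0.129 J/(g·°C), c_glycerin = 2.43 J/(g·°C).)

Set heat shed by the hot body equal to heat absorbed by the cold body:
556·0.129·(288 − T) = 1170·2.43·(T − 42.4)
71.72(288 − T) = 2843.1(T − 42.4)
2914.8 T = 141204  ⇒  T ≈ 48.44 °C

T_f ≈ 48.4 °C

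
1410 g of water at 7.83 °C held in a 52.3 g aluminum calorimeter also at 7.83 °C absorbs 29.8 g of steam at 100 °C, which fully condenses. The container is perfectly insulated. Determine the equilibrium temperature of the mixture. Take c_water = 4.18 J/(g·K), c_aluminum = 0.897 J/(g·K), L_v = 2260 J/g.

Setting the total heat transfer to zero:
steam→water at 100 °C releases m L_v = 29.8·2260 = 67348
  condensate cools 100→T: 29.8·4.18·(T − 100) = 124.56(T − 100)
  original water: 5893.8(T − 7.83)
  cup: 46.91(T − 7.83)
6065.3 T = 67348 + 12456 + 46516 = 126320
T ≈ 20.83 °C — below 100 °C, confirming all the steam condensed.

T_f ≈ 20.8 °C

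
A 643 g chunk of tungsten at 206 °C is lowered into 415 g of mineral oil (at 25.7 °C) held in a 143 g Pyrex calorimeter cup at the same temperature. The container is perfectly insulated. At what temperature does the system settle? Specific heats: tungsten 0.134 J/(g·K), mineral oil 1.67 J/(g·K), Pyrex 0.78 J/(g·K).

T_f ≈ 43.1 °C

Taking heat into each body as positive, Σ m c ΔT = 0:
643·0.134·(T − 206) + 415·1.67·(T − 25.7) + 143·0.78·(T − 25.7) = 0
(86.16 + 693.05 + 111.54) T = 86.16·206 + 693.05·25.7 + 111.54·25.7
T ≈ 43.14 °C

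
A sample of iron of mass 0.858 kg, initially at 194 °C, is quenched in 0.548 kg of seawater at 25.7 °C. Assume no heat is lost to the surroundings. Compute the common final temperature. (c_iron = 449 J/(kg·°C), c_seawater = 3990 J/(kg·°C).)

T_f ≈ 50.9 °C

Setting the total heat transfer to zero:
0.858×449×(T − 194) + 0.548×3990×(T − 25.7) = 0
385.24(T − 194) + 2186.5(T − 25.7) = 0
2571.8 T = 130931
T = 130931/2571.8 ≈ 50.91 °C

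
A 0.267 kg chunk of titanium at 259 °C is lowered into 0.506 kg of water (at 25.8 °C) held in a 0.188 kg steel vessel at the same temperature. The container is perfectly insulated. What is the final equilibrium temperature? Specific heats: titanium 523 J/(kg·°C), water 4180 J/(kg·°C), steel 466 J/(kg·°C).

Let T be the final temperature. ΣQ_i = 0:
0.267*523*(T − 259) + 0.506*4180*(T − 25.8) + 0.188*466*(T − 25.8) = 0
139.64(T − 259) + 2115.1(T − 25.8) + 87.61(T − 25.8) = 0
(139.64 + 2115.1 + 87.61) T = 139.64*259 + 2115.1*25.8 + 87.61*25.8
T ≈ 39.70 °C

T_f ≈ 39.7 °C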